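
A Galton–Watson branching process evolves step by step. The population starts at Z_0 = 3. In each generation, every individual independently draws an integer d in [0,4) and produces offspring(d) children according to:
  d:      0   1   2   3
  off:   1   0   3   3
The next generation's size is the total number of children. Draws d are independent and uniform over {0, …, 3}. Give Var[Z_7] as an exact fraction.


2563959128157/268435456

Outcome values over d=0..3: [1, 0, 3, 3]
Σy = 7, Σy² = 19, M = 4
μ = 7/4 = 7/4,  σ² = 19/4 − (7/4)² = 27/16
V_0 = 0, E_0 = 3
V_1 = 27/16·E_0 + (7/4)²·V_0 = 81/16;  E_1 = 21/4
V_2 = 27/16·E_1 + (7/4)²·V_1 = 6237/256;  E_2 = 147/16
V_3 = 27/16·E_2 + (7/4)²·V_2 = 369117/4096;  E_3 = 1029/64
V_4 = 27/16·E_3 + (7/4)²·V_3 = 19864845/65536;  E_4 = 7203/256
V_5 = 27/16·E_4 + (7/4)²·V_4 = 1023164541/1048576;  E_5 = 50421/1024
V_6 = 27/16·E_5 + (7/4)²·V_5 = 51529102317/16777216;  E_6 = 352947/4096
V_7 = 27/16·E_6 + (7/4)²·V_6 = 2563959128157/268435456;  E_7 = 2470629/16384


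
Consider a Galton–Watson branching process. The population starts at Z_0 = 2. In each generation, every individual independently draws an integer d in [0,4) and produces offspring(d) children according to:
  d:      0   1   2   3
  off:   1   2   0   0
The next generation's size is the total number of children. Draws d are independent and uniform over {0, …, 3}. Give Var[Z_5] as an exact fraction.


695871/524288

Outcome values over d=0..3: [1, 2, 0, 0]
Σy = 3, Σy² = 5, M = 4
μ = 3/4 = 3/4,  σ² = 5/4 − (3/4)² = 11/16
V_0 = 0, E_0 = 2
V_1 = 11/16·E_0 + (3/4)²·V_0 = 11/8;  E_1 = 3/2
V_2 = 11/16·E_1 + (3/4)²·V_1 = 231/128;  E_2 = 9/8
V_3 = 11/16·E_2 + (3/4)²·V_2 = 3663/2048;  E_3 = 27/32
V_4 = 11/16·E_3 + (3/4)²·V_3 = 51975/32768;  E_4 = 81/128
V_5 = 11/16·E_4 + (3/4)²·V_4 = 695871/524288;  E_5 = 243/512


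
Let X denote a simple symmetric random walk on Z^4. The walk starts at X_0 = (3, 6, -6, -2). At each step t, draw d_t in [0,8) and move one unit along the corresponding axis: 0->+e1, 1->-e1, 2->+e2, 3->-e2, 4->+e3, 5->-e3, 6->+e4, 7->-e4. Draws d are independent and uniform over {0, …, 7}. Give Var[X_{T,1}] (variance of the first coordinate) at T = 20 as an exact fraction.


Outcome values over d=0..7: [1, -1, 0, 0, 0, 0, 0, 0]
Σy = 0, Σy² = 2, M = 8
μ = 0/8 = 0,  σ² = 2/8 − (0)² = 1/4
Independent increments: Var[X_20] = 20·σ² = 20·(1/4) = 5

5


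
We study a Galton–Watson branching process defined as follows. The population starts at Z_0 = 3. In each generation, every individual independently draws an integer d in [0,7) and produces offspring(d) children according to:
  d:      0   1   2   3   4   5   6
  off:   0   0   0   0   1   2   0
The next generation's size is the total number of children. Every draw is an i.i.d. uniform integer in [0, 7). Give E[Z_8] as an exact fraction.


Outcome values over d=0..6: [0, 0, 0, 0, 1, 2, 0]
Σy = 3, Σy² = 5, M = 7
μ = 3/7 = 3/7,  σ² = 5/7 − (3/7)² = 26/49
E[Z_0] = 3
E[Z_1] = 3/7·E[Z_0] = 9/7
E[Z_2] = 3/7·E[Z_1] = 27/49
E[Z_3] = 3/7·E[Z_2] = 81/343
E[Z_4] = 3/7·E[Z_3] = 243/2401
E[Z_5] = 3/7·E[Z_4] = 729/16807
E[Z_6] = 3/7·E[Z_5] = 2187/117649
E[Z_7] = 3/7·E[Z_6] = 6561/823543
E[Z_8] = 3/7·E[Z_7] = 19683/5764801

19683/5764801


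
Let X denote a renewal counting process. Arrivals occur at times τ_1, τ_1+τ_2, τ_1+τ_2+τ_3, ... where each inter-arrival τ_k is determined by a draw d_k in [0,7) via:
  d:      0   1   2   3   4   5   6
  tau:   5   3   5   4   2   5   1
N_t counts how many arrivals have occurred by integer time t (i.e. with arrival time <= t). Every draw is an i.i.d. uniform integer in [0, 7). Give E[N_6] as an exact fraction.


Inter-arrival values over d=0..6: [5, 3, 5, 4, 2, 5, 1]
Each d has probability 1/7, so the pmf of τ is: f(1) = 1/7, f(2) = 1/7, f(3) = 1/7, f(4) = 1/7, f(5) = 3/7
Renewal equation for m(n) = E[N_n]: condition on τ_1 = k (if k <= n, one arrival plus a fresh copy on the remaining n−k steps): m(n) = F(n) + Σ_{k<=n} f(k)·m(n−k), where F(n) = P(τ <= n) and m(0) = 0
m(1) = F(1) = 1/7
m(2) = F(2) + f(1)·m(1) = 2/7 + 1/7·1/7 = 15/49
m(3) = F(3) + f(1)·m(2) + f(2)·m(1) = 3/7 + 1/7·15/49 + 1/7·1/7 = 169/343
m(4) = F(4) + f(1)·m(3) + f(2)·m(2) + f(3)·m(1) = 4/7 + 1/7·169/343 + 1/7·15/49 + 1/7·1/7 = 1695/2401
m(5) = F(5) + f(1)·m(4) + f(2)·m(3) + f(3)·m(2) + f(4)·m(1) = 1 + 1/7·1695/2401 + 1/7·169/343 + 1/7·15/49 + 1/7·1/7 = 20763/16807
m(6) = F(6) + f(1)·m(5) + f(2)·m(4) + f(3)·m(3) + f(4)·m(2) + f(5)·m(1) = 1 + 1/7·20763/16807 + 1/7·1695/2401 + 1/7·169/343 + 1/7·15/49 + 3/7·1/7 = 170906/117649
E[N_6] = m(6) = 170906/117649

170906/117649


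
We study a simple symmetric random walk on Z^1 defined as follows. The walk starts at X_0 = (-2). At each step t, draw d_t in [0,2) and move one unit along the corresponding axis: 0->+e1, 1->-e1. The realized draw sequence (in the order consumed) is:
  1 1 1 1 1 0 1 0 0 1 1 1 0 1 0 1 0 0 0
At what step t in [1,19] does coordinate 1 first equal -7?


t=0: X=(-2), d=1 → -e1, X_1=(-3)
t=1: X=(-3), d=1 → -e1, X_2=(-4)
t=2: X=(-4), d=1 → -e1, X_3=(-5)
t=3: X=(-5), d=1 → -e1, X_4=(-6)
t=4: X=(-6), d=1 → -e1, X_5=(-7)
t=5: X=(-7), d=0 → +e1, X_6=(-6)
t=6: X=(-6), d=1 → -e1, X_7=(-7)
t=7: X=(-7), d=0 → +e1, X_8=(-6)
t=8: X=(-6), d=0 → +e1, X_9=(-5)
t=9: X=(-5), d=1 → -e1, X_10=(-6)
t=10: X=(-6), d=1 → -e1, X_11=(-7)
t=11: X=(-7), d=1 → -e1, X_12=(-8)
t=12: X=(-8), d=0 → +e1, X_13=(-7)
t=13: X=(-7), d=1 → -e1, X_14=(-8)
t=14: X=(-8), d=0 → +e1, X_15=(-7)
t=15: X=(-7), d=1 → -e1, X_16=(-8)
t=16: X=(-8), d=0 → +e1, X_17=(-7)
t=17: X=(-7), d=0 → +e1, X_18=(-6)
t=18: X=(-6), d=0 → +e1, X_19=(-5)

5


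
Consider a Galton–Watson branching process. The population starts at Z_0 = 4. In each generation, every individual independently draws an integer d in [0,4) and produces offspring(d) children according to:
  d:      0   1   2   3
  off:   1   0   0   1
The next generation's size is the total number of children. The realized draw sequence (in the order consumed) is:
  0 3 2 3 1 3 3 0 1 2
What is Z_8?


gen 0: Z_0=4, draws=[0, 3, 2, 3], offspring=[1, 1, 0, 1], Z_1=3
gen 1: Z_1=3, draws=[1, 3, 3], offspring=[0, 1, 1], Z_2=2
gen 2: Z_2=2, draws=[0, 1], offspring=[1, 0], Z_3=1
gen 3: Z_3=1, draws=[2], offspring=[0], Z_4=0
gen 4: Z_4=0, draws=[], offspring=[], Z_5=0
gen 5: Z_5=0, draws=[], offspring=[], Z_6=0
gen 6: Z_6=0, draws=[], offspring=[], Z_7=0
gen 7: Z_7=0, draws=[], offspring=[], Z_8=0

0


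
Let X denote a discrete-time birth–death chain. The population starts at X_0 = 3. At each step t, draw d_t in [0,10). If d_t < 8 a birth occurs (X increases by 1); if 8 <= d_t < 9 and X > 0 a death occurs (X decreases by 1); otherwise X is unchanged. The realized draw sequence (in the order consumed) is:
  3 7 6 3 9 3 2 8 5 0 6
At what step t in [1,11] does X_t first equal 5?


2

t=0: X=3, d=3 → birth, X_1=4
t=1: X=4, d=7 → birth, X_2=5
t=2: X=5, d=6 → birth, X_3=6
t=3: X=6, d=3 → birth, X_4=7
t=4: X=7, d=9 → hold, X_5=7
t=5: X=7, d=3 → birth, X_6=8
t=6: X=8, d=2 → birth, X_7=9
t=7: X=9, d=8 → death, X_8=8
t=8: X=8, d=5 → birth, X_9=9
t=9: X=9, d=0 → birth, X_10=10
t=10: X=10, d=6 → birth, X_11=11


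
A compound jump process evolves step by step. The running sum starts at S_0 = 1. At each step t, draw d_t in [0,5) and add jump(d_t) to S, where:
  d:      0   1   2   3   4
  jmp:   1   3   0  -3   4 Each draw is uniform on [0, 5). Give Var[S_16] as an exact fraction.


96

Outcome values over d=0..4: [1, 3, 0, -3, 4]
Σy = 5, Σy² = 35, M = 5
μ = 5/5 = 1,  σ² = 35/5 − (1)² = 6
Independent increments: Var[S_16] = 16·σ² = 16·(6) = 96


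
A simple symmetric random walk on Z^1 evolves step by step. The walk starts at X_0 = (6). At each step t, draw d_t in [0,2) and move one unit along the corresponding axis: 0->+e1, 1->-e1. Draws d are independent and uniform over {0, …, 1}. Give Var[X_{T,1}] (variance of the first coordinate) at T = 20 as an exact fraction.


20

Outcome values over d=0..1: [1, -1]
Σy = 0, Σy² = 2, M = 2
μ = 0/2 = 0,  σ² = 2/2 − (0)² = 1
Independent increments: Var[X_20] = 20·σ² = 20·(1) = 20


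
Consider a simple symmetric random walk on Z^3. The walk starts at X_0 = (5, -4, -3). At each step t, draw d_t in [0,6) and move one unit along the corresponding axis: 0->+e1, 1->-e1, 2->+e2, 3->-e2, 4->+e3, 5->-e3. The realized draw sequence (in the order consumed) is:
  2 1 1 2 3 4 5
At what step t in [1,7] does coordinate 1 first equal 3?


3

t=0: X=(5, -4, -3), d=2 → +e2, X_1=(5, -3, -3)
t=1: X=(5, -3, -3), d=1 → -e1, X_2=(4, -3, -3)
t=2: X=(4, -3, -3), d=1 → -e1, X_3=(3, -3, -3)
t=3: X=(3, -3, -3), d=2 → +e2, X_4=(3, -2, -3)
t=4: X=(3, -2, -3), d=3 → -e2, X_5=(3, -3, -3)
t=5: X=(3, -3, -3), d=4 → +e3, X_6=(3, -3, -2)
t=6: X=(3, -3, -2), d=5 → -e3, X_7=(3, -3, -3)


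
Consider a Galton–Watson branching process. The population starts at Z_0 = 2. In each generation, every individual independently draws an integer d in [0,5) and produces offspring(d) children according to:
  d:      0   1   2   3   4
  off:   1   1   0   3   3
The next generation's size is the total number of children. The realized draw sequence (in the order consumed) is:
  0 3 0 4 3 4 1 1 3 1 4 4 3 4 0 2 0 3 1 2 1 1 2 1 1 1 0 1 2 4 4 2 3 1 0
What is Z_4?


gen 0: Z_0=2, draws=[0, 3], offspring=[1, 3], Z_1=4
gen 1: Z_1=4, draws=[0, 4, 3, 4], offspring=[1, 3, 3, 3], Z_2=10
gen 2: Z_2=10, draws=[1, 1, 3, 1, 4, 4, 3, 4, 0, 2], offspring=[1, 1, 3, 1, 3, 3, 3, 3, 1, 0], Z_3=19
gen 3: Z_3=19, draws=[0, 3, 1, 2, 1, 1, 2, 1, 1, 1, 0, 1, 2, 4, 4, 2, 3, 1, 0], offspring=[1, 3, 1, 0, 1, 1, 0, 1, 1, 1, 1, 1, 0, 3, 3, 0, 3, 1, 1], Z_4=23

23


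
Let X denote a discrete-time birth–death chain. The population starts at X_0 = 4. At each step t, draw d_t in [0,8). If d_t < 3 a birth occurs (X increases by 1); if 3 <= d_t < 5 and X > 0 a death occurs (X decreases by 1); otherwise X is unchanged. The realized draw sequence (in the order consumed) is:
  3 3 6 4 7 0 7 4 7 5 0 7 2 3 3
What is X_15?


1

t=0: X=4, d=3 → death, X_1=3
t=1: X=3, d=3 → death, X_2=2
t=2: X=2, d=6 → hold, X_3=2
t=3: X=2, d=4 → death, X_4=1
t=4: X=1, d=7 → hold, X_5=1
t=5: X=1, d=0 → birth, X_6=2
t=6: X=2, d=7 → hold, X_7=2
t=7: X=2, d=4 → death, X_8=1
t=8: X=1, d=7 → hold, X_9=1
t=9: X=1, d=5 → hold, X_10=1
t=10: X=1, d=0 → birth, X_11=2
t=11: X=2, d=7 → hold, X_12=2
t=12: X=2, d=2 → birth, X_13=3
t=13: X=3, d=3 → death, X_14=2
t=14: X=2, d=3 → death, X_15=1


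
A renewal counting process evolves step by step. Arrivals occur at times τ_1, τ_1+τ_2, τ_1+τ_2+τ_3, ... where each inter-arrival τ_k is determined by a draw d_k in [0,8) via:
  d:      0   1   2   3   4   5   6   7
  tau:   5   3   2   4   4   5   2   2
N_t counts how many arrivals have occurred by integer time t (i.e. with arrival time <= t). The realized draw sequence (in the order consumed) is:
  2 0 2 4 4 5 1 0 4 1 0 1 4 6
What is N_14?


4

draw d_1=2: τ_1=2, arrival time A_1=2
draw d_2=0: τ_2=5, arrival time A_2=7
draw d_3=2: τ_3=2, arrival time A_3=9
draw d_4=4: τ_4=4, arrival time A_4=13
draw d_5=4: τ_5=4, arrival time A_5=17
draw d_6=5: τ_6=5, arrival time A_6=22
draw d_7=1: τ_7=3, arrival time A_7=25
draw d_8=0: τ_8=5, arrival time A_8=30
draw d_9=4: τ_9=4, arrival time A_9=34
draw d_10=1: τ_10=3, arrival time A_10=37
draw d_11=0: τ_11=5, arrival time A_11=42
draw d_12=1: τ_12=3, arrival time A_12=45
draw d_13=4: τ_13=4, arrival time A_13=49
draw d_14=6: τ_14=2, arrival time A_14=51
N_t over t=0..14: 0:0 1:0 2:1 3:1 4:1 5:1 6:1 7:2 8:2 9:3 10:3 11:3 12:3 13:4 14:4


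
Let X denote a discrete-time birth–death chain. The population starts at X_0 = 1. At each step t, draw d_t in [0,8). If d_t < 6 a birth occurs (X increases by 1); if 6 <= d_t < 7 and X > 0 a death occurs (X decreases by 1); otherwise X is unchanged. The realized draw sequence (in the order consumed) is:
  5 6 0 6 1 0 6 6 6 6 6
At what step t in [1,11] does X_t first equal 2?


1

t=0: X=1, d=5 → birth, X_1=2
t=1: X=2, d=6 → death, X_2=1
t=2: X=1, d=0 → birth, X_3=2
t=3: X=2, d=6 → death, X_4=1
t=4: X=1, d=1 → birth, X_5=2
t=5: X=2, d=0 → birth, X_6=3
t=6: X=3, d=6 → death, X_7=2
t=7: X=2, d=6 → death, X_8=1
t=8: X=1, d=6 → death, X_9=0
t=9: X=0, d=6 → hold, X_10=0
t=10: X=0, d=6 → hold, X_11=0


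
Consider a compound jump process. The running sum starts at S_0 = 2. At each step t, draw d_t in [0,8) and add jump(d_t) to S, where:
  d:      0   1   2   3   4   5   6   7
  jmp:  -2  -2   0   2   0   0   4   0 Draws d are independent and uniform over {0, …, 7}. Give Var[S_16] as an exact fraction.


55

Outcome values over d=0..7: [-2, -2, 0, 2, 0, 0, 4, 0]
Σy = 2, Σy² = 28, M = 8
μ = 2/8 = 1/4,  σ² = 28/8 − (1/4)² = 55/16
Independent increments: Var[S_16] = 16·σ² = 16·(55/16) = 55


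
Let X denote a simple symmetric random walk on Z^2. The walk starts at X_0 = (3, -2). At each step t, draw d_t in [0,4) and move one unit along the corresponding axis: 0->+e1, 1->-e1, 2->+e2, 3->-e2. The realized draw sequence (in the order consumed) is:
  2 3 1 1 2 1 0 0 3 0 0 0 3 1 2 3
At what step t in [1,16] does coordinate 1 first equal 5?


12

t=0: X=(3, -2), d=2 → +e2, X_1=(3, -1)
t=1: X=(3, -1), d=3 → -e2, X_2=(3, -2)
t=2: X=(3, -2), d=1 → -e1, X_3=(2, -2)
t=3: X=(2, -2), d=1 → -e1, X_4=(1, -2)
t=4: X=(1, -2), d=2 → +e2, X_5=(1, -1)
t=5: X=(1, -1), d=1 → -e1, X_6=(0, -1)
t=6: X=(0, -1), d=0 → +e1, X_7=(1, -1)
t=7: X=(1, -1), d=0 → +e1, X_8=(2, -1)
t=8: X=(2, -1), d=3 → -e2, X_9=(2, -2)
t=9: X=(2, -2), d=0 → +e1, X_10=(3, -2)
t=10: X=(3, -2), d=0 → +e1, X_11=(4, -2)
t=11: X=(4, -2), d=0 → +e1, X_12=(5, -2)
t=12: X=(5, -2), d=3 → -e2, X_13=(5, -3)
t=13: X=(5, -3), d=1 → -e1, X_14=(4, -3)
t=14: X=(4, -3), d=2 → +e2, X_15=(4, -2)
t=15: X=(4, -2), d=3 → -e2, X_16=(4, -3)


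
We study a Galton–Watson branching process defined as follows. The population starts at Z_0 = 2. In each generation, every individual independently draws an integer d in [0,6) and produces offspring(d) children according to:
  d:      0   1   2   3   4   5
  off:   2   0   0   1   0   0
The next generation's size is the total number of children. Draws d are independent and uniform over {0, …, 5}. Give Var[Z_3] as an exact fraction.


Outcome values over d=0..5: [2, 0, 0, 1, 0, 0]
Σy = 3, Σy² = 5, M = 6
μ = 3/6 = 1/2,  σ² = 5/6 − (1/2)² = 7/12
V_0 = 0, E_0 = 2
V_1 = 7/12·E_0 + (1/2)²·V_0 = 7/6;  E_1 = 1
V_2 = 7/12·E_1 + (1/2)²·V_1 = 7/8;  E_2 = 1/2
V_3 = 7/12·E_2 + (1/2)²·V_2 = 49/96;  E_3 = 1/4

49/96


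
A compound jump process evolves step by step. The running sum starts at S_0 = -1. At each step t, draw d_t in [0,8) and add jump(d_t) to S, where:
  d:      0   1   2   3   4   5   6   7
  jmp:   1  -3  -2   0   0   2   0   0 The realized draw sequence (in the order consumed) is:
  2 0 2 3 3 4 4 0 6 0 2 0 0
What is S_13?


-2

t=0: S=-1, d=2, jump=-2, S_1=-3
t=1: S=-3, d=0, jump=1, S_2=-2
t=2: S=-2, d=2, jump=-2, S_3=-4
t=3: S=-4, d=3, jump=0, S_4=-4
t=4: S=-4, d=3, jump=0, S_5=-4
t=5: S=-4, d=4, jump=0, S_6=-4
t=6: S=-4, d=4, jump=0, S_7=-4
t=7: S=-4, d=0, jump=1, S_8=-3
t=8: S=-3, d=6, jump=0, S_9=-3
t=9: S=-3, d=0, jump=1, S_10=-2
t=10: S=-2, d=2, jump=-2, S_11=-4
t=11: S=-4, d=0, jump=1, S_12=-3
t=12: S=-3, d=0, jump=1, S_13=-2


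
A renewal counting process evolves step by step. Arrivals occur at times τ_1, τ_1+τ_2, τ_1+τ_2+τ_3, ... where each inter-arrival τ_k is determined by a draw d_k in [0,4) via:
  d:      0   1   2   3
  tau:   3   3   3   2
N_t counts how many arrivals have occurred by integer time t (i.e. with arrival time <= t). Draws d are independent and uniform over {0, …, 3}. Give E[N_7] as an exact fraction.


Inter-arrival values over d=0..3: [3, 3, 3, 2]
Each d has probability 1/4, so the pmf of τ is: f(2) = 1/4, f(3) = 3/4
Renewal equation for m(n) = E[N_n]: condition on τ_1 = k (if k <= n, one arrival plus a fresh copy on the remaining n−k steps): m(n) = F(n) + Σ_{k<=n} f(k)·m(n−k), where F(n) = P(τ <= n) and m(0) = 0
m(1) = F(1) = 0
m(2) = F(2) = 1/4
m(3) = F(3) = 1
m(4) = F(4) + f(2)·m(2) = 1 + 1/4·1/4 = 17/16
m(5) = F(5) + f(2)·m(3) + f(3)·m(2) = 1 + 1/4·1 + 3/4·1/4 = 23/16
m(6) = F(6) + f(2)·m(4) + f(3)·m(3) = 1 + 1/4·17/16 + 3/4·1 = 129/64
m(7) = F(7) + f(2)·m(5) + f(3)·m(4) = 1 + 1/4·23/16 + 3/4·17/16 = 69/32
E[N_7] = m(7) = 69/32

69/32


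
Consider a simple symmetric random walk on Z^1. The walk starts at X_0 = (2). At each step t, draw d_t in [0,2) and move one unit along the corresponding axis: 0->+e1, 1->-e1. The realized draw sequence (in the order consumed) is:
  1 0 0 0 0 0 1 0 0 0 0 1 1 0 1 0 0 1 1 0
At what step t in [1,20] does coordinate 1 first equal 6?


6

t=0: X=(2), d=1 → -e1, X_1=(1)
t=1: X=(1), d=0 → +e1, X_2=(2)
t=2: X=(2), d=0 → +e1, X_3=(3)
t=3: X=(3), d=0 → +e1, X_4=(4)
t=4: X=(4), d=0 → +e1, X_5=(5)
t=5: X=(5), d=0 → +e1, X_6=(6)
t=6: X=(6), d=1 → -e1, X_7=(5)
t=7: X=(5), d=0 → +e1, X_8=(6)
t=8: X=(6), d=0 → +e1, X_9=(7)
t=9: X=(7), d=0 → +e1, X_10=(8)
t=10: X=(8), d=0 → +e1, X_11=(9)
t=11: X=(9), d=1 → -e1, X_12=(8)
t=12: X=(8), d=1 → -e1, X_13=(7)
t=13: X=(7), d=0 → +e1, X_14=(8)
t=14: X=(8), d=1 → -e1, X_15=(7)
t=15: X=(7), d=0 → +e1, X_16=(8)
t=16: X=(8), d=0 → +e1, X_17=(9)
t=17: X=(9), d=1 → -e1, X_18=(8)
t=18: X=(8), d=1 → -e1, X_19=(7)
t=19: X=(7), d=0 → +e1, X_20=(8)


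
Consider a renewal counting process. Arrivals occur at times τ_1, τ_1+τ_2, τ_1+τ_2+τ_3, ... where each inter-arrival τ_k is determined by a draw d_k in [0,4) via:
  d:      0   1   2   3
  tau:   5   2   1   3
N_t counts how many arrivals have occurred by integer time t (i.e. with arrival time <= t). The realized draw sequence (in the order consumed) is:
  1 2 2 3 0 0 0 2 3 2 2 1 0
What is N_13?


draw d_1=1: τ_1=2, arrival time A_1=2
draw d_2=2: τ_2=1, arrival time A_2=3
draw d_3=2: τ_3=1, arrival time A_3=4
draw d_4=3: τ_4=3, arrival time A_4=7
draw d_5=0: τ_5=5, arrival time A_5=12
draw d_6=0: τ_6=5, arrival time A_6=17
draw d_7=0: τ_7=5, arrival time A_7=22
draw d_8=2: τ_8=1, arrival time A_8=23
draw d_9=3: τ_9=3, arrival time A_9=26
draw d_10=2: τ_10=1, arrival time A_10=27
draw d_11=2: τ_11=1, arrival time A_11=28
draw d_12=1: τ_12=2, arrival time A_12=30
draw d_13=0: τ_13=5, arrival time A_13=35
N_t over t=0..13: 0:0 1:0 2:1 3:2 4:3 5:3 6:3 7:4 8:4 9:4 10:4 11:4 12:5 13:5

5


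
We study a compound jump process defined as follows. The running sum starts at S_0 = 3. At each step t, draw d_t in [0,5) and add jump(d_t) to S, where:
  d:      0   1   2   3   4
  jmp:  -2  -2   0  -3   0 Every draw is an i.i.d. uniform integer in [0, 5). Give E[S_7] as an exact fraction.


Outcome values over d=0..4: [-2, -2, 0, -3, 0]
Σy = -7, Σy² = 17, M = 5
μ = -7/5 = -7/5,  σ² = 17/5 − (-7/5)² = 36/25
E[S_7] = 3 + 7·(-7/5) = -34/5

-34/5


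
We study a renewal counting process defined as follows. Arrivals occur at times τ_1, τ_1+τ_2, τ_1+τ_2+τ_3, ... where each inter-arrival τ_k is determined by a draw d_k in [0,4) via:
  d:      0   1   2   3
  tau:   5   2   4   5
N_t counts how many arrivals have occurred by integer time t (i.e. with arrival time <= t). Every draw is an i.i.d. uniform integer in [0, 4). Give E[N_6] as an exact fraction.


Inter-arrival values over d=0..3: [5, 2, 4, 5]
Each d has probability 1/4, so the pmf of τ is: f(2) = 1/4, f(4) = 1/4, f(5) = 1/2
Renewal equation for m(n) = E[N_n]: condition on τ_1 = k (if k <= n, one arrival plus a fresh copy on the remaining n−k steps): m(n) = F(n) + Σ_{k<=n} f(k)·m(n−k), where F(n) = P(τ <= n) and m(0) = 0
m(1) = F(1) = 0
m(2) = F(2) = 1/4
m(3) = F(3) = 1/4
m(4) = F(4) + f(2)·m(2) = 1/2 + 1/4·1/4 = 9/16
m(5) = F(5) + f(2)·m(3) = 1 + 1/4·1/4 = 17/16
m(6) = F(6) + f(2)·m(4) + f(4)·m(2) = 1 + 1/4·9/16 + 1/4·1/4 = 77/64
E[N_6] = m(6) = 77/64

77/64


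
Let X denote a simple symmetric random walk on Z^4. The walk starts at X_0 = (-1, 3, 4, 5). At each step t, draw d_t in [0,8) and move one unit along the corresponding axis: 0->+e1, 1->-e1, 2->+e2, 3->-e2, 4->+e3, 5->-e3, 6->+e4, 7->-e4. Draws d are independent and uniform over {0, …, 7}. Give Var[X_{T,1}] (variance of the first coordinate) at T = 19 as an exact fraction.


19/4

Outcome values over d=0..7: [1, -1, 0, 0, 0, 0, 0, 0]
Σy = 0, Σy² = 2, M = 8
μ = 0/8 = 0,  σ² = 2/8 − (0)² = 1/4
Independent increments: Var[X_19] = 19·σ² = 19·(1/4) = 19/4


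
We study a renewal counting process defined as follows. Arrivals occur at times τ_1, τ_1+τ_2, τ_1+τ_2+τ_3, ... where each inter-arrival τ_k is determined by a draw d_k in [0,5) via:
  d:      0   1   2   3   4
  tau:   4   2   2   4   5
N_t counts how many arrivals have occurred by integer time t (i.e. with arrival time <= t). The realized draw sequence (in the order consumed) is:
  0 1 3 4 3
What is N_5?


draw d_1=0: τ_1=4, arrival time A_1=4
draw d_2=1: τ_2=2, arrival time A_2=6
draw d_3=3: τ_3=4, arrival time A_3=10
draw d_4=4: τ_4=5, arrival time A_4=15
draw d_5=3: τ_5=4, arrival time A_5=19
N_t over t=0..5: 0:0 1:0 2:0 3:0 4:1 5:1

1


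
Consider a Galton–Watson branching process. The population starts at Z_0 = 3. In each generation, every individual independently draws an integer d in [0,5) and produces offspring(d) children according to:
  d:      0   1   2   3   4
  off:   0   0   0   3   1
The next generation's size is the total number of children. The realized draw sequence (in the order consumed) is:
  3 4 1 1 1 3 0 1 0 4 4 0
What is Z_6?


gen 0: Z_0=3, draws=[3, 4, 1], offspring=[3, 1, 0], Z_1=4
gen 1: Z_1=4, draws=[1, 1, 3, 0], offspring=[0, 0, 3, 0], Z_2=3
gen 2: Z_2=3, draws=[1, 0, 4], offspring=[0, 0, 1], Z_3=1
gen 3: Z_3=1, draws=[4], offspring=[1], Z_4=1
gen 4: Z_4=1, draws=[0], offspring=[0], Z_5=0
gen 5: Z_5=0, draws=[], offspring=[], Z_6=0

0


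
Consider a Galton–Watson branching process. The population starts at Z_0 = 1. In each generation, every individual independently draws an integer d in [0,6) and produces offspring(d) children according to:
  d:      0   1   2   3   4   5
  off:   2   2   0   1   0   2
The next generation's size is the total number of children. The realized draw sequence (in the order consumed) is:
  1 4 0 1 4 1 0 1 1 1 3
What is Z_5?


7

gen 0: Z_0=1, draws=[1], offspring=[2], Z_1=2
gen 1: Z_1=2, draws=[4, 0], offspring=[0, 2], Z_2=2
gen 2: Z_2=2, draws=[1, 4], offspring=[2, 0], Z_3=2
gen 3: Z_3=2, draws=[1, 0], offspring=[2, 2], Z_4=4
gen 4: Z_4=4, draws=[1, 1, 1, 3], offspring=[2, 2, 2, 1], Z_5=7


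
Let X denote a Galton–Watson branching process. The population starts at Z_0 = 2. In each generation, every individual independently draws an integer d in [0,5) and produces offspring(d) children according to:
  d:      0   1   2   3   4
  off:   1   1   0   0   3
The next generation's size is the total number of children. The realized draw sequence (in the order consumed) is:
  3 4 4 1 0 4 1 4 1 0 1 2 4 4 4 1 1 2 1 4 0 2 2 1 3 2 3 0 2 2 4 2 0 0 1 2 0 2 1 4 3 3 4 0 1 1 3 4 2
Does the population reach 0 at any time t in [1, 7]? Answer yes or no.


gen 0: Z_0=2, draws=[3, 4], offspring=[0, 3], Z_1=3
gen 1: Z_1=3, draws=[4, 1, 0], offspring=[3, 1, 1], Z_2=5
gen 2: Z_2=5, draws=[4, 1, 4, 1, 0], offspring=[3, 1, 3, 1, 1], Z_3=9
gen 3: Z_3=9, draws=[1, 2, 4, 4, 4, 1, 1, 2, 1], offspring=[1, 0, 3, 3, 3, 1, 1, 0, 1], Z_4=13
gen 4: Z_4=13, draws=[4, 0, 2, 2, 1, 3, 2, 3, 0, 2, 2, 4, 2], offspring=[3, 1, 0, 0, 1, 0, 0, 0, 1, 0, 0, 3, 0], Z_5=9
gen 5: Z_5=9, draws=[0, 0, 1, 2, 0, 2, 1, 4, 3], offspring=[1, 1, 1, 0, 1, 0, 1, 3, 0], Z_6=8
gen 6: Z_6=8, draws=[3, 4, 0, 1, 1, 3, 4, 2], offspring=[0, 3, 1, 1, 1, 0, 3, 0], Z_7=9

no


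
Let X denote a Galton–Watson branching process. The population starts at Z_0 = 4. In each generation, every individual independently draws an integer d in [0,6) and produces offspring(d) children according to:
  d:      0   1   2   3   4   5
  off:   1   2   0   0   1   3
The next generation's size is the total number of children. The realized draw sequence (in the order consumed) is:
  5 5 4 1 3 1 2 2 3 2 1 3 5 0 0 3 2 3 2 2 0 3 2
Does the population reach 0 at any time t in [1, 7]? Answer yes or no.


yes

gen 0: Z_0=4, draws=[5, 5, 4, 1], offspring=[3, 3, 1, 2], Z_1=9
gen 1: Z_1=9, draws=[3, 1, 2, 2, 3, 2, 1, 3, 5], offspring=[0, 2, 0, 0, 0, 0, 2, 0, 3], Z_2=7
gen 2: Z_2=7, draws=[0, 0, 3, 2, 3, 2, 2], offspring=[1, 1, 0, 0, 0, 0, 0], Z_3=2
gen 3: Z_3=2, draws=[0, 3], offspring=[1, 0], Z_4=1
gen 4: Z_4=1, draws=[2], offspring=[0], Z_5=0
gen 5: Z_5=0, draws=[], offspring=[], Z_6=0
gen 6: Z_6=0, draws=[], offspring=[], Z_7=0


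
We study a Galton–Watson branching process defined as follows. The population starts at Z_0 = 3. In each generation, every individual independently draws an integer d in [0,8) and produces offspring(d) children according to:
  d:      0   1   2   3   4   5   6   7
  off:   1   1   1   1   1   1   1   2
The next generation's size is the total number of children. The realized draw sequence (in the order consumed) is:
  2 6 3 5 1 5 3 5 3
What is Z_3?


gen 0: Z_0=3, draws=[2, 6, 3], offspring=[1, 1, 1], Z_1=3
gen 1: Z_1=3, draws=[5, 1, 5], offspring=[1, 1, 1], Z_2=3
gen 2: Z_2=3, draws=[3, 5, 3], offspring=[1, 1, 1], Z_3=3

3


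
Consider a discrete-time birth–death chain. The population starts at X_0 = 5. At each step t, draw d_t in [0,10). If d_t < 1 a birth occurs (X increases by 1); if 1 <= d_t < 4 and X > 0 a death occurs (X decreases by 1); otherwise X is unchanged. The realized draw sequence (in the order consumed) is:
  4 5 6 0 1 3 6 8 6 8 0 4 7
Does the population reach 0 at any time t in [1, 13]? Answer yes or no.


no

t=0: X=5, d=4 → hold, X_1=5
t=1: X=5, d=5 → hold, X_2=5
t=2: X=5, d=6 → hold, X_3=5
t=3: X=5, d=0 → birth, X_4=6
t=4: X=6, d=1 → death, X_5=5
t=5: X=5, d=3 → death, X_6=4
t=6: X=4, d=6 → hold, X_7=4
t=7: X=4, d=8 → hold, X_8=4
t=8: X=4, d=6 → hold, X_9=4
t=9: X=4, d=8 → hold, X_10=4
t=10: X=4, d=0 → birth, X_11=5
t=11: X=5, d=4 → hold, X_12=5
t=12: X=5, d=7 → hold, X_13=5


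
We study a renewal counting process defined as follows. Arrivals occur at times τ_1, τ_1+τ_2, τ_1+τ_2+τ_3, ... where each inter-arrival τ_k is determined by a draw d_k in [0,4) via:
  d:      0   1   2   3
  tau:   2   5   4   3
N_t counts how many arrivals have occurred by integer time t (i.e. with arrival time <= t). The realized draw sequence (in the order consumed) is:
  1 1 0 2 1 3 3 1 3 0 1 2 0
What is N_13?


3

draw d_1=1: τ_1=5, arrival time A_1=5
draw d_2=1: τ_2=5, arrival time A_2=10
draw d_3=0: τ_3=2, arrival time A_3=12
draw d_4=2: τ_4=4, arrival time A_4=16
draw d_5=1: τ_5=5, arrival time A_5=21
draw d_6=3: τ_6=3, arrival time A_6=24
draw d_7=3: τ_7=3, arrival time A_7=27
draw d_8=1: τ_8=5, arrival time A_8=32
draw d_9=3: τ_9=3, arrival time A_9=35
draw d_10=0: τ_10=2, arrival time A_10=37
draw d_11=1: τ_11=5, arrival time A_11=42
draw d_12=2: τ_12=4, arrival time A_12=46
draw d_13=0: τ_13=2, arrival time A_13=48
N_t over t=0..13: 0:0 1:0 2:0 3:0 4:0 5:1 6:1 7:1 8:1 9:1 10:2 11:2 12:3 13:3


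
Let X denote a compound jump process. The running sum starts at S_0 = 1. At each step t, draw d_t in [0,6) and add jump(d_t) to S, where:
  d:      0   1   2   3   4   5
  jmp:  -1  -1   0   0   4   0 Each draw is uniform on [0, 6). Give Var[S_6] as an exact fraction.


52/3

Outcome values over d=0..5: [-1, -1, 0, 0, 4, 0]
Σy = 2, Σy² = 18, M = 6
μ = 2/6 = 1/3,  σ² = 18/6 − (1/3)² = 26/9
Independent increments: Var[S_6] = 6·σ² = 6·(26/9) = 52/3


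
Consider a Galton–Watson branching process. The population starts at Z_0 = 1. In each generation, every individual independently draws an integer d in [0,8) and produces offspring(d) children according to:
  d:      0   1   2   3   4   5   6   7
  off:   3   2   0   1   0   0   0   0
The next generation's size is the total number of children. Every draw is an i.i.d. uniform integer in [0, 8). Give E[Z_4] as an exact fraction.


Outcome values over d=0..7: [3, 2, 0, 1, 0, 0, 0, 0]
Σy = 6, Σy² = 14, M = 8
μ = 6/8 = 3/4,  σ² = 14/8 − (3/4)² = 19/16
E[Z_0] = 1
E[Z_1] = 3/4·E[Z_0] = 3/4
E[Z_2] = 3/4·E[Z_1] = 9/16
E[Z_3] = 3/4·E[Z_2] = 27/64
E[Z_4] = 3/4·E[Z_3] = 81/256

81/256


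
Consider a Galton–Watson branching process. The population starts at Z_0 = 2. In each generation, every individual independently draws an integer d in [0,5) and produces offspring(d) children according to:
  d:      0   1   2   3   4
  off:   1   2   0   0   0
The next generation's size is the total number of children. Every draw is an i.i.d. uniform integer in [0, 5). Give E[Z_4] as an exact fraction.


162/625

Outcome values over d=0..4: [1, 2, 0, 0, 0]
Σy = 3, Σy² = 5, M = 5
μ = 3/5 = 3/5,  σ² = 5/5 − (3/5)² = 16/25
E[Z_0] = 2
E[Z_1] = 3/5·E[Z_0] = 6/5
E[Z_2] = 3/5·E[Z_1] = 18/25
E[Z_3] = 3/5·E[Z_2] = 54/125
E[Z_4] = 3/5·E[Z_3] = 162/625


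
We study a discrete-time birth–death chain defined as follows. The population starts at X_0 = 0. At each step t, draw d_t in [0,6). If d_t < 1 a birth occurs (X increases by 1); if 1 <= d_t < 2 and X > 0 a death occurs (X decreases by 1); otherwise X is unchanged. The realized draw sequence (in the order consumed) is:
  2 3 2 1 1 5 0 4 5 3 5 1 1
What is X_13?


0

t=0: X=0, d=2 → hold, X_1=0
t=1: X=0, d=3 → hold, X_2=0
t=2: X=0, d=2 → hold, X_3=0
t=3: X=0, d=1 → hold, X_4=0
t=4: X=0, d=1 → hold, X_5=0
t=5: X=0, d=5 → hold, X_6=0
t=6: X=0, d=0 → birth, X_7=1
t=7: X=1, d=4 → hold, X_8=1
t=8: X=1, d=5 → hold, X_9=1
t=9: X=1, d=3 → hold, X_10=1
t=10: X=1, d=5 → hold, X_11=1
t=11: X=1, d=1 → death, X_12=0
t=12: X=0, d=1 → hold, X_13=0


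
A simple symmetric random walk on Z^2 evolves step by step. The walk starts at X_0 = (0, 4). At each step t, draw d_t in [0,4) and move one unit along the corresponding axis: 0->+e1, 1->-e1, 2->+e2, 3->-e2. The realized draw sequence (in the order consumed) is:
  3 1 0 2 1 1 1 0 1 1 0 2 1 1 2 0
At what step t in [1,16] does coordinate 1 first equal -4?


t=0: X=(0, 4), d=3 → -e2, X_1=(0, 3)
t=1: X=(0, 3), d=1 → -e1, X_2=(-1, 3)
t=2: X=(-1, 3), d=0 → +e1, X_3=(0, 3)
t=3: X=(0, 3), d=2 → +e2, X_4=(0, 4)
t=4: X=(0, 4), d=1 → -e1, X_5=(-1, 4)
t=5: X=(-1, 4), d=1 → -e1, X_6=(-2, 4)
t=6: X=(-2, 4), d=1 → -e1, X_7=(-3, 4)
t=7: X=(-3, 4), d=0 → +e1, X_8=(-2, 4)
t=8: X=(-2, 4), d=1 → -e1, X_9=(-3, 4)
t=9: X=(-3, 4), d=1 → -e1, X_10=(-4, 4)
t=10: X=(-4, 4), d=0 → +e1, X_11=(-3, 4)
t=11: X=(-3, 4), d=2 → +e2, X_12=(-3, 5)
t=12: X=(-3, 5), d=1 → -e1, X_13=(-4, 5)
t=13: X=(-4, 5), d=1 → -e1, X_14=(-5, 5)
t=14: X=(-5, 5), d=2 → +e2, X_15=(-5, 6)
t=15: X=(-5, 6), d=0 → +e1, X_16=(-4, 6)

10


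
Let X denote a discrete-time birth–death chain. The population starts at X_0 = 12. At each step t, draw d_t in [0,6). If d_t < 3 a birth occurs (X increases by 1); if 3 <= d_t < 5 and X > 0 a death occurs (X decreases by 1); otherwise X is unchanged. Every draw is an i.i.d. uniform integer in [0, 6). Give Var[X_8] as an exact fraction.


58/9

X can drop by at most 1 per step and X_0 = 12 > T = 8, so X_t >= 12 − t >= 4 > 0 for every t <= 8: the floor at 0 (the 'and X > 0' condition) never binds. Hence X_8 = X_0 + Σ_{t<8} Y_t with i.i.d. increments Y_t = y(d_t) ∈ {+1, −1, 0}.
Outcome values over d=0..5: [1, 1, 1, -1, -1, 0]
Σy = 1, Σy² = 5, M = 6
μ = 1/6 = 1/6,  σ² = 5/6 − (1/6)² = 29/36
Independent increments: Var[X_8] = 8·σ² = 8·(29/36) = 58/9


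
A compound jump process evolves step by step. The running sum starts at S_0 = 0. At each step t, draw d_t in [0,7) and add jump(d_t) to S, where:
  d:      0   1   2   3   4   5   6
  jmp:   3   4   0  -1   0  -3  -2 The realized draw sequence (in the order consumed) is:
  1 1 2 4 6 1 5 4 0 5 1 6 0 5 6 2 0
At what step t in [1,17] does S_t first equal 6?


5

t=0: S=0, d=1, jump=4, S_1=4
t=1: S=4, d=1, jump=4, S_2=8
t=2: S=8, d=2, jump=0, S_3=8
t=3: S=8, d=4, jump=0, S_4=8
t=4: S=8, d=6, jump=-2, S_5=6
t=5: S=6, d=1, jump=4, S_6=10
t=6: S=10, d=5, jump=-3, S_7=7
t=7: S=7, d=4, jump=0, S_8=7
t=8: S=7, d=0, jump=3, S_9=10
t=9: S=10, d=5, jump=-3, S_10=7
t=10: S=7, d=1, jump=4, S_11=11
t=11: S=11, d=6, jump=-2, S_12=9
t=12: S=9, d=0, jump=3, S_13=12
t=13: S=12, d=5, jump=-3, S_14=9
t=14: S=9, d=6, jump=-2, S_15=7
t=15: S=7, d=2, jump=0, S_16=7
t=16: S=7, d=0, jump=3, S_17=10


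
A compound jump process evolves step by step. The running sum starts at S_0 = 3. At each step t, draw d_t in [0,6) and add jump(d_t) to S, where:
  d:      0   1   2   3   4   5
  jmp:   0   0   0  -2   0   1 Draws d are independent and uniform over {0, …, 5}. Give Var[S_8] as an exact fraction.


Outcome values over d=0..5: [0, 0, 0, -2, 0, 1]
Σy = -1, Σy² = 5, M = 6
μ = -1/6 = -1/6,  σ² = 5/6 − (-1/6)² = 29/36
Independent increments: Var[S_8] = 8·σ² = 8·(29/36) = 58/9

58/9


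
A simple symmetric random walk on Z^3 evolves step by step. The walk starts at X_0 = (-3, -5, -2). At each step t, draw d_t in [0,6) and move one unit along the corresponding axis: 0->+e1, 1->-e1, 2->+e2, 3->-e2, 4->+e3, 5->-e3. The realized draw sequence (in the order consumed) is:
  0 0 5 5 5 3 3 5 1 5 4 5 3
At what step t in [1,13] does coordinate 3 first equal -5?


t=0: X=(-3, -5, -2), d=0 → +e1, X_1=(-2, -5, -2)
t=1: X=(-2, -5, -2), d=0 → +e1, X_2=(-1, -5, -2)
t=2: X=(-1, -5, -2), d=5 → -e3, X_3=(-1, -5, -3)
t=3: X=(-1, -5, -3), d=5 → -e3, X_4=(-1, -5, -4)
t=4: X=(-1, -5, -4), d=5 → -e3, X_5=(-1, -5, -5)
t=5: X=(-1, -5, -5), d=3 → -e2, X_6=(-1, -6, -5)
t=6: X=(-1, -6, -5), d=3 → -e2, X_7=(-1, -7, -5)
t=7: X=(-1, -7, -5), d=5 → -e3, X_8=(-1, -7, -6)
t=8: X=(-1, -7, -6), d=1 → -e1, X_9=(-2, -7, -6)
t=9: X=(-2, -7, -6), d=5 → -e3, X_10=(-2, -7, -7)
t=10: X=(-2, -7, -7), d=4 → +e3, X_11=(-2, -7, -6)
t=11: X=(-2, -7, -6), d=5 → -e3, X_12=(-2, -7, -7)
t=12: X=(-2, -7, -7), d=3 → -e2, X_13=(-2, -8, -7)

5


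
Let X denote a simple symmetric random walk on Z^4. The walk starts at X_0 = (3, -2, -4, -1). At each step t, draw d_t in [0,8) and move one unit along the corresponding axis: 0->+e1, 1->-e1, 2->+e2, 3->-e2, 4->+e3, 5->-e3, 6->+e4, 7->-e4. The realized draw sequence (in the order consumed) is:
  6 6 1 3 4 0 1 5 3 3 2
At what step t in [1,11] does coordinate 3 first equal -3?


t=0: X=(3, -2, -4, -1), d=6 → +e4, X_1=(3, -2, -4, 0)
t=1: X=(3, -2, -4, 0), d=6 → +e4, X_2=(3, -2, -4, 1)
t=2: X=(3, -2, -4, 1), d=1 → -e1, X_3=(2, -2, -4, 1)
t=3: X=(2, -2, -4, 1), d=3 → -e2, X_4=(2, -3, -4, 1)
t=4: X=(2, -3, -4, 1), d=4 → +e3, X_5=(2, -3, -3, 1)
t=5: X=(2, -3, -3, 1), d=0 → +e1, X_6=(3, -3, -3, 1)
t=6: X=(3, -3, -3, 1), d=1 → -e1, X_7=(2, -3, -3, 1)
t=7: X=(2, -3, -3, 1), d=5 → -e3, X_8=(2, -3, -4, 1)
t=8: X=(2, -3, -4, 1), d=3 → -e2, X_9=(2, -4, -4, 1)
t=9: X=(2, -4, -4, 1), d=3 → -e2, X_10=(2, -5, -4, 1)
t=10: X=(2, -5, -4, 1), d=2 → +e2, X_11=(2, -4, -4, 1)

5


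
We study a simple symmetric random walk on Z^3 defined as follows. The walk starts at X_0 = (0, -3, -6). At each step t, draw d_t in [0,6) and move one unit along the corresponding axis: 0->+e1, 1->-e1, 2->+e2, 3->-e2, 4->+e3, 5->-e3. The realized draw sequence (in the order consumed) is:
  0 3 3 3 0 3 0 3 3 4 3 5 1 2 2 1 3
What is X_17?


t=0: X=(0, -3, -6), d=0 → +e1, X_1=(1, -3, -6)
t=1: X=(1, -3, -6), d=3 → -e2, X_2=(1, -4, -6)
t=2: X=(1, -4, -6), d=3 → -e2, X_3=(1, -5, -6)
t=3: X=(1, -5, -6), d=3 → -e2, X_4=(1, -6, -6)
t=4: X=(1, -6, -6), d=0 → +e1, X_5=(2, -6, -6)
t=5: X=(2, -6, -6), d=3 → -e2, X_6=(2, -7, -6)
t=6: X=(2, -7, -6), d=0 → +e1, X_7=(3, -7, -6)
t=7: X=(3, -7, -6), d=3 → -e2, X_8=(3, -8, -6)
t=8: X=(3, -8, -6), d=3 → -e2, X_9=(3, -9, -6)
t=9: X=(3, -9, -6), d=4 → +e3, X_10=(3, -9, -5)
t=10: X=(3, -9, -5), d=3 → -e2, X_11=(3, -10, -5)
t=11: X=(3, -10, -5), d=5 → -e3, X_12=(3, -10, -6)
t=12: X=(3, -10, -6), d=1 → -e1, X_13=(2, -10, -6)
t=13: X=(2, -10, -6), d=2 → +e2, X_14=(2, -9, -6)
t=14: X=(2, -9, -6), d=2 → +e2, X_15=(2, -8, -6)
t=15: X=(2, -8, -6), d=1 → -e1, X_16=(1, -8, -6)
t=16: X=(1, -8, -6), d=3 → -e2, X_17=(1, -9, -6)

(1, -9, -6)


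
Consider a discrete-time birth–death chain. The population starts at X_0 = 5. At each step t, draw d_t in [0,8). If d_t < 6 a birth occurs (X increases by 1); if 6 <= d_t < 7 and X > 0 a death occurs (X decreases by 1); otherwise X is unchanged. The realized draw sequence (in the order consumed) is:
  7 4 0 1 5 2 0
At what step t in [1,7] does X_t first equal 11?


7

t=0: X=5, d=7 → hold, X_1=5
t=1: X=5, d=4 → birth, X_2=6
t=2: X=6, d=0 → birth, X_3=7
t=3: X=7, d=1 → birth, X_4=8
t=4: X=8, d=5 → birth, X_5=9
t=5: X=9, d=2 → birth, X_6=10
t=6: X=10, d=0 → birth, X_7=11


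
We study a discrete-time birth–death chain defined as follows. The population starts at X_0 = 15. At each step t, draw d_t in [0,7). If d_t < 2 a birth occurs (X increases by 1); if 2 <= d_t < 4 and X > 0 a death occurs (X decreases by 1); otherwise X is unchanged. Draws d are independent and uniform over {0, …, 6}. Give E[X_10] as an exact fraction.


15

X can drop by at most 1 per step and X_0 = 15 > T = 10, so X_t >= 15 − t >= 5 > 0 for every t <= 10: the floor at 0 (the 'and X > 0' condition) never binds. Hence X_10 = X_0 + Σ_{t<10} Y_t with i.i.d. increments Y_t = y(d_t) ∈ {+1, −1, 0}.
Outcome values over d=0..6: [1, 1, -1, -1, 0, 0, 0]
Σy = 0, Σy² = 4, M = 7
μ = 0/7 = 0,  σ² = 4/7 − (0)² = 4/7
E[X_10] = 15 + 10·(0) = 15


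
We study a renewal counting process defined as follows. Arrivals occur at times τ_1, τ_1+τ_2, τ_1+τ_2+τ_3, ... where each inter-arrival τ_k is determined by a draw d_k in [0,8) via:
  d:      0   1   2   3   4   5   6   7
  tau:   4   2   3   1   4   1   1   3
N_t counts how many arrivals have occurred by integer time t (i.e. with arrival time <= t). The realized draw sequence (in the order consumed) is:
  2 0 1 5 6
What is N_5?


draw d_1=2: τ_1=3, arrival time A_1=3
draw d_2=0: τ_2=4, arrival time A_2=7
draw d_3=1: τ_3=2, arrival time A_3=9
draw d_4=5: τ_4=1, arrival time A_4=10
draw d_5=6: τ_5=1, arrival time A_5=11
N_t over t=0..5: 0:0 1:0 2:0 3:1 4:1 5:1

1


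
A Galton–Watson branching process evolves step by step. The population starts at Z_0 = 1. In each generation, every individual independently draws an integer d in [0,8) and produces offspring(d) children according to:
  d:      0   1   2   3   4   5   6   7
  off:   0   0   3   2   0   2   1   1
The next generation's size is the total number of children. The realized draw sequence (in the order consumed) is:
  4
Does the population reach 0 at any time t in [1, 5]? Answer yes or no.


yes

gen 0: Z_0=1, draws=[4], offspring=[0], Z_1=0
gen 1: Z_1=0, draws=[], offspring=[], Z_2=0
gen 2: Z_2=0, draws=[], offspring=[], Z_3=0
gen 3: Z_3=0, draws=[], offspring=[], Z_4=0
gen 4: Z_4=0, draws=[], offspring=[], Z_5=0


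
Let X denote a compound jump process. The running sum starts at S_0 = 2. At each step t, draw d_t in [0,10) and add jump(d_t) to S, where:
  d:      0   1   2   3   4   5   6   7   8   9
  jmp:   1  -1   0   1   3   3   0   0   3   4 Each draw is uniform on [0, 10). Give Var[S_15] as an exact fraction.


198/5

Outcome values over d=0..9: [1, -1, 0, 1, 3, 3, 0, 0, 3, 4]
Σy = 14, Σy² = 46, M = 10
μ = 14/10 = 7/5,  σ² = 46/10 − (7/5)² = 66/25
Independent increments: Var[S_15] = 15·σ² = 15·(66/25) = 198/5


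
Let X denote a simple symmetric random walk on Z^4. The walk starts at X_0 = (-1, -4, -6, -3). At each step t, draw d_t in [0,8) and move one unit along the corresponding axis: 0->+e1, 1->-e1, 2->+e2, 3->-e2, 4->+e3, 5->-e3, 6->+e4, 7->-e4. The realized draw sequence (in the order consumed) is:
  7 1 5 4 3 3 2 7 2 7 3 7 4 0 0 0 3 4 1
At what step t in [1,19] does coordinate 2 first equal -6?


t=0: X=(-1, -4, -6, -3), d=7 → -e4, X_1=(-1, -4, -6, -4)
t=1: X=(-1, -4, -6, -4), d=1 → -e1, X_2=(-2, -4, -6, -4)
t=2: X=(-2, -4, -6, -4), d=5 → -e3, X_3=(-2, -4, -7, -4)
t=3: X=(-2, -4, -7, -4), d=4 → +e3, X_4=(-2, -4, -6, -4)
t=4: X=(-2, -4, -6, -4), d=3 → -e2, X_5=(-2, -5, -6, -4)
t=5: X=(-2, -5, -6, -4), d=3 → -e2, X_6=(-2, -6, -6, -4)
t=6: X=(-2, -6, -6, -4), d=2 → +e2, X_7=(-2, -5, -6, -4)
t=7: X=(-2, -5, -6, -4), d=7 → -e4, X_8=(-2, -5, -6, -5)
t=8: X=(-2, -5, -6, -5), d=2 → +e2, X_9=(-2, -4, -6, -5)
t=9: X=(-2, -4, -6, -5), d=7 → -e4, X_10=(-2, -4, -6, -6)
t=10: X=(-2, -4, -6, -6), d=3 → -e2, X_11=(-2, -5, -6, -6)
t=11: X=(-2, -5, -6, -6), d=7 → -e4, X_12=(-2, -5, -6, -7)
t=12: X=(-2, -5, -6, -7), d=4 → +e3, X_13=(-2, -5, -5, -7)
t=13: X=(-2, -5, -5, -7), d=0 → +e1, X_14=(-1, -5, -5, -7)
t=14: X=(-1, -5, -5, -7), d=0 → +e1, X_15=(0, -5, -5, -7)
t=15: X=(0, -5, -5, -7), d=0 → +e1, X_16=(1, -5, -5, -7)
t=16: X=(1, -5, -5, -7), d=3 → -e2, X_17=(1, -6, -5, -7)
t=17: X=(1, -6, -5, -7), d=4 → +e3, X_18=(1, -6, -4, -7)
t=18: X=(1, -6, -4, -7), d=1 → -e1, X_19=(0, -6, -4, -7)

6
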